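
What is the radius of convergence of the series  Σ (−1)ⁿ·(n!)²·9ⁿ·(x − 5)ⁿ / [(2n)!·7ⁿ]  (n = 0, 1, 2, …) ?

R = 28/9

By the ratio test, |a_{n+1}/a_n| = (n+1)²/[(2n+1)·(2n+2)] · 9/7 → 9/28.
Thus R = 1/(9/28) = 28/9.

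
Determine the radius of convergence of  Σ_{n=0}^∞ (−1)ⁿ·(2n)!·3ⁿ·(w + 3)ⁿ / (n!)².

R = 1/12

Ratio test: |a_{n+1}/a_n| = (2n+1)·(2n+2)/(n+1)² · 3 → 12 as n → ∞.
Hence the series converges for |w + 3| < 1/(12) = 1/12, so the radius of convergence is 1/12.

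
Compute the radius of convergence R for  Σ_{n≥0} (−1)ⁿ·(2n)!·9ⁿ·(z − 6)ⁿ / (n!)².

By the ratio test, |a_{n+1}/a_n| = (2n+1)·(2n+2)/(n+1)² · 9 → 36.
The series converges when 36 · |z − 6| < 1, giving R = 1/36.

R = 1/36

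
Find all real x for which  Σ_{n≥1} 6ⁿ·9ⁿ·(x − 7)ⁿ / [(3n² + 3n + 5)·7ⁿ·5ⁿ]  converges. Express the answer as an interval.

[343/54, 413/54]

Ratio test: |a_{n+1}/a_n| = [(3n² + 3n + 5)/(3(n+1)² + 3(n+1) + 5)] · 6·9/(7·5) → 54/35 as n → ∞.
Thus R = 1/(54/35) = 35/54.
Endpoint x = 413/54: the series is dominated by a constant times Σ 1/n², which converges (p = 2 > 1).
Endpoint x = 343/54: absolute convergence follows by limit comparison with Σ 1/n².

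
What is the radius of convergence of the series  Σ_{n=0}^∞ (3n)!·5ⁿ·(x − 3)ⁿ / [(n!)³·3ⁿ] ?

R = 1/45

By the ratio test, |a_{n+1}/a_n| = (3n+1)·(3n+2)·(3n+3)/(n+1)³ · 5/3 → 45.
The series converges when 45 · |x − 3| < 1, giving R = 1/45.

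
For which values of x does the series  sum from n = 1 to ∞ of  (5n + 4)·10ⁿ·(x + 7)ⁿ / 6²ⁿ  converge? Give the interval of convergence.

(-53/5, -17/5)

Apply the ratio test: |a_{n+1}| / |a_n| = [(5(n+1) + 4)/(5n + 4)] · 10/36, which tends to 5/18 as n → ∞.
The series converges when 5/18 · |x + 7| < 1, giving R = 18/5.
Endpoint x = -17/5: the terms have absolute value of order n, which does not tend to 0, so the series diverges by the divergence test.
Endpoint x = -53/5: the terms have absolute value of order n, which does not tend to 0, so the series diverges by the divergence test.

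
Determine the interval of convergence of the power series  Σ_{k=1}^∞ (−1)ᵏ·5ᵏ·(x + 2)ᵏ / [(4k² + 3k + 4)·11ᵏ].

Apply the ratio test: |a_{k+1}| / |a_k| = [(4k² + 3k + 4)/(4(k+1)² + 3(k+1) + 4)] · 5/11, which tends to 5/11 as k → ∞.
Convergence for |x + 2| · 5/11 < 1, i.e. |x + 2| < 11/5. So R = 11/5.
Check x = 1/5: the series is dominated by a constant times Σ 1/k², which converges (p = 2 > 1).
Endpoint x = -21/5: the series is dominated by a constant times Σ 1/k², which converges (p = 2 > 1).

[-21/5, 1/5]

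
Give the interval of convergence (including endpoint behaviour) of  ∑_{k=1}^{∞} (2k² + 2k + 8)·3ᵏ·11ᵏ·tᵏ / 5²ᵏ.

(-25/33, 25/33)

Ratio test: |a_{k+1}/a_k| = [(2(k+1)² + 2(k+1) + 8)/(2k² + 2k + 8)] · 3·11/25 → 33/25 as k → ∞.
Hence the series converges for |t| < 1/(33/25) = 25/33, so the radius of convergence is 25/33.
Endpoint t = 25/33: the terms have absolute value of order k², which does not tend to 0, so the series diverges by the divergence test.
When t = -25/33, the terms do not tend to 0, so the series diverges.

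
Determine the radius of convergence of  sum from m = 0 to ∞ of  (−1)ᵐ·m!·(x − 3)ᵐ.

R = 0

The ratio of consecutive coefficients is (m+1) → ∞.
Since the ratio → ∞, the series diverges for every x ≠ 3, and R = 0.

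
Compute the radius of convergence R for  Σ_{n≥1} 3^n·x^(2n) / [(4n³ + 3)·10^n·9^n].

The ratio of consecutive coefficients is [(4n³ + 3)/(4(n+1)³ + 3)] · 3/(10·9) → 1/30.
Successive powers of x differ by 2, so the series converges when |x|² · 1/30 < 1, i.e. |x| < √(30). So R = √30.

R = √30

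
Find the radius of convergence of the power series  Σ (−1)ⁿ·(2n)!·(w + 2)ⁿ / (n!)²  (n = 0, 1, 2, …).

R = 1/4

Ratio test: |a_{n+1}/a_n| = (2n+1)·(2n+2)/(n+1)² → 4 as n → ∞.
Hence the series converges for |w + 2| < 1/(4) = 1/4, so the radius of convergence is 1/4.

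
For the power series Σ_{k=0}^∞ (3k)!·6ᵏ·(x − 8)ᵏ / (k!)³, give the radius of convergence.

By the ratio test, |a_{k+1}/a_k| = (3k+1)·(3k+2)·(3k+3)/(k+1)³ · 6 → 162.
Thus R = 1/(162) = 1/162.

R = 1/162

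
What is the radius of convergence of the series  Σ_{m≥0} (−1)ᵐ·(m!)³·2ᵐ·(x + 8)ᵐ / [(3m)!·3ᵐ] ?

Apply the ratio test: |a_{m+1}| / |a_m| = (m+1)³/[(3m+1)·(3m+2)·(3m+3)] · 2/3, which tends to 2/81 as m → ∞.
Convergence for |x + 8| · 2/81 < 1, i.e. |x + 8| < 81/2. So R = 81/2.

R = 81/2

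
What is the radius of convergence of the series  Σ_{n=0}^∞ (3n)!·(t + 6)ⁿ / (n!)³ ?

Apply the ratio test: |a_{n+1}| / |a_n| = (3n+1)·(3n+2)·(3n+3)/(n+1)³, which tends to 27 as n → ∞.
The series converges when 27 · |t + 6| < 1, giving R = 1/27.

R = 1/27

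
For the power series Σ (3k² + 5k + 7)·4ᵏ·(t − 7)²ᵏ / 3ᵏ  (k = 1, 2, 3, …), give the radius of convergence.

By the ratio test, |a_{k+1}/a_k| = [(3(k+1)² + 5(k+1) + 7)/(3k² + 5k + 7)] · 4/3 → 4/3.
Writing y = (t − 7)², the series in y has radius 3/4, so |t − 7| < √(3/4) and R = √3/2.

R = √3/2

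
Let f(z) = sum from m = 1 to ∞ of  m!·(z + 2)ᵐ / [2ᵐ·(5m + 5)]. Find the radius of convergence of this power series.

Apply the ratio test: |a_{m+1}| / |a_m| = (m+1) · 1/2 · (5m + 5)/(5(m+1) + 5), which tends to ∞ as m → ∞.
The terms grow without bound for any (z + 2) ≠ 0, so R = 0 (convergence only at z = -2).

R = 0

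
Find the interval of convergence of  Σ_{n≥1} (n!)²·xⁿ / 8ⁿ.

{0}

Ratio test: |a_{n+1}/a_n| = (n+1)² · 1/8 → ∞ as n → ∞.
The ratio grows without bound, so the series diverges whenever x ≠ 0; it converges only at x = 0. R = 0.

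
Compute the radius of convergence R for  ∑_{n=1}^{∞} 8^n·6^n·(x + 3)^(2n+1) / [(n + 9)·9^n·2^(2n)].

R = √3/2

By the ratio test, |a_{n+1}/a_n| = [(n + 9)/((n+1) + 9)] · 8·6/(9·4) → 4/3.
Writing y = (x + 3)², the series in y has radius 3/4, so |x + 3| < √(3/4) and R = √3/2.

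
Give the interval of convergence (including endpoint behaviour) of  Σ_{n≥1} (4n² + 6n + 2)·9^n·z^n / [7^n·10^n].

Apply the ratio test: |a_{n+1}| / |a_n| = [(4(n+1)² + 6(n+1) + 2)/(4n² + 6n + 2)] · 9/(7·10), which tends to 9/70 as n → ∞.
The series converges when 9/70 · |z| < 1, giving R = 70/9.
When z = 70/9, the terms do not tend to 0, so the series diverges.
Check z = -70/9: the n-th term does not approach 0; divergence by the term test.

(-70/9, 70/9)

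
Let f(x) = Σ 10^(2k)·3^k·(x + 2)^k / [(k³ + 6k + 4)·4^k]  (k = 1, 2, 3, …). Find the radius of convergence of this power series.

Ratio test: |a_{k+1}/a_k| = [(k³ + 6k + 4)/((k+1)³ + 6(k+1) + 4)] · 100·3/4 → 75 as k → ∞.
Thus R = 1/(75) = 1/75.

R = 1/75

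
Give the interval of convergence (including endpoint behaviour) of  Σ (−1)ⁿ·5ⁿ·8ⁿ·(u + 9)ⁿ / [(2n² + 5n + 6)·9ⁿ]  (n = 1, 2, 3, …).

[-369/40, -351/40]

Ratio test: |a_{n+1}/a_n| = [(2n² + 5n + 6)/(2(n+1)² + 5(n+1) + 6)] · 5·8/9 → 40/9 as n → ∞.
The series converges when 40/9 · |u + 9| < 1, giving R = 9/40.
Endpoint u = -351/40: absolute convergence follows by limit comparison with Σ 1/n².
When u = -369/40, absolute convergence follows by limit comparison with Σ 1/n².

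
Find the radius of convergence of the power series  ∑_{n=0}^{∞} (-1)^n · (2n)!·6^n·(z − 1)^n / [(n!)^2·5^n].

R = 5/24

The ratio of consecutive coefficients is (2n+1)·(2n+2)/(n+1)² · 6/5 → 24/5.
Convergence for |z − 1| · 24/5 < 1, i.e. |z − 1| < 5/24. So R = 5/24.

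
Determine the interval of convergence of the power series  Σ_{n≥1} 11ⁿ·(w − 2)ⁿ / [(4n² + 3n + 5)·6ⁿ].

[16/11, 28/11]

Apply the ratio test: |a_{n+1}| / |a_n| = [(4n² + 3n + 5)/(4(n+1)² + 3(n+1) + 5)] · 11/6, which tends to 11/6 as n → ∞.
Hence the series converges for |w − 2| < 1/(11/6) = 6/11, so the radius of convergence is 6/11.
Endpoint w = 28/11: the series is dominated by a constant times Σ 1/n², which converges (p = 2 > 1).
When w = 16/11, absolute convergence follows by limit comparison with Σ 1/n².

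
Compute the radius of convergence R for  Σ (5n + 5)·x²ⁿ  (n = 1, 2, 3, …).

The ratio of consecutive coefficients is (5(n+1) + 5)/(5n + 5) → 1.
Since the exponent of x increases by 2 each term, convergence requires |x|² < 1, hence R = 1.

R = 1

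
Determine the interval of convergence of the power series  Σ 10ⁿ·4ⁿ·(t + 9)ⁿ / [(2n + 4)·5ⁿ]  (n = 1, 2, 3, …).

Ratio test: |a_{n+1}/a_n| = [(2n + 4)/(2(n+1) + 4)] · 10·4/5 → 8 as n → ∞.
The series converges when 8 · |t + 9| < 1, giving R = 1/8.
When t = -71/8, the terms are asymptotic to a nonzero constant times 1/n, so the series diverges by limit comparison with Σ 1/n.
At t = -73/8: convergence follows from the alternating series test (terms decrease monotonically to 0).

[-73/8, -71/8)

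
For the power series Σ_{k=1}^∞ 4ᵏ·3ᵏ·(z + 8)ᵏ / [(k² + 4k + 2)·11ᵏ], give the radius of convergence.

R = 11/12

Apply the ratio test: |a_{k+1}| / |a_k| = [(k² + 4k + 2)/((k+1)² + 4(k+1) + 2)] · 4·3/11, which tends to 12/11 as k → ∞.
Hence the series converges for |z + 8| < 1/(12/11) = 11/12, so the radius of convergence is 11/12.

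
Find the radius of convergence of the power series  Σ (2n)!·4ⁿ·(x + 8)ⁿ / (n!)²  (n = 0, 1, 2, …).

Apply the ratio test: |a_{n+1}| / |a_n| = (2n+1)·(2n+2)/(n+1)² · 4, which tends to 16 as n → ∞.
Thus R = 1/(16) = 1/16.

R = 1/16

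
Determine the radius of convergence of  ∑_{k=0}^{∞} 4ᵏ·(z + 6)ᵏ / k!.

Ratio test: |a_{k+1}/a_k| = 4 · 1/(k+1) → 0 as k → ∞.
Since the limit is 0 < 1 for every z, the series converges on all of ℝ and R = ∞.

R = ∞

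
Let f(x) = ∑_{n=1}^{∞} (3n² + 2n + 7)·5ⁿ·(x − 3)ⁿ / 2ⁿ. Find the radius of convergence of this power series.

The ratio of consecutive coefficients is [(3(n+1)² + 2(n+1) + 7)/(3n² + 2n + 7)] · 5/2 → 5/2.
Thus R = 1/(5/2) = 2/5.

R = 2/5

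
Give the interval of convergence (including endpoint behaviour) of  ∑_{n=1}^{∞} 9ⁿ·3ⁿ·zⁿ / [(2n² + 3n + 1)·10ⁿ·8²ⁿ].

[-640/27, 640/27]

The ratio of consecutive coefficients is [(2n² + 3n + 1)/(2(n+1)² + 3(n+1) + 1)] · 9·3/(10·64) → 27/640.
Hence the series converges for |z| < 1/(27/640) = 640/27, so the radius of convergence is 640/27.
Check z = 640/27: the series is dominated by a constant times Σ 1/n², which converges (p = 2 > 1).
Check z = -640/27: the terms are on the order of 1/n², so the series converges absolutely by comparison with the p-series (p = 2 > 1).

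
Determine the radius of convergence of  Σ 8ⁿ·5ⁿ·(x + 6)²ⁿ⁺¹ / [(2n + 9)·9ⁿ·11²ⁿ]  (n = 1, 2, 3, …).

The ratio of consecutive coefficients is [(2n + 9)/(2(n+1) + 9)] · 8·5/(9·121) → 40/1089.
Since the exponent of (x + 6) increases by 2 each term, convergence requires |x + 6|² < 1089/40, hence R = 33√10/20.

R = 33√10/20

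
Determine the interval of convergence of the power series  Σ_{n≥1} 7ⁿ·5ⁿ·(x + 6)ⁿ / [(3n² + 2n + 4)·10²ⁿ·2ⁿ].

[-82/7, -2/7]

By the ratio test, |a_{n+1}/a_n| = [(3n² + 2n + 4)/(3(n+1)² + 2(n+1) + 4)] · 7·5/(100·2) → 7/40.
Hence the series converges for |x + 6| < 1/(7/40) = 40/7, so the radius of convergence is 40/7.
Endpoint x = -2/7: absolute convergence follows by limit comparison with Σ 1/n².
At x = -82/7: the terms are on the order of 1/n², so the series converges absolutely by comparison with the p-series (p = 2 > 1).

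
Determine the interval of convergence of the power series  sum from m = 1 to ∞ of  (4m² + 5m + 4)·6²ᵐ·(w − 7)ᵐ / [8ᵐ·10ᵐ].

The ratio of consecutive coefficients is [(4(m+1)² + 5(m+1) + 4)/(4m² + 5m + 4)] · 36/(8·10) → 9/20.
Thus R = 1/(9/20) = 20/9.
When w = 83/9, the terms have absolute value of order m², which does not tend to 0, so the series diverges by the divergence test.
Check w = 43/9: the m-th term does not approach 0; divergence by the term test.

(43/9, 83/9)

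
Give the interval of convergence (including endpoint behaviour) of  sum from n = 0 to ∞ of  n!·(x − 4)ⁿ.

The ratio of consecutive coefficients is (n+1) → ∞.
Since the ratio → ∞, the series diverges for every x ≠ 4, and R = 0.

{4}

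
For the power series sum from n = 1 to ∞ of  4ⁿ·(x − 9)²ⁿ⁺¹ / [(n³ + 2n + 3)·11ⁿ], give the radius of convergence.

R = √11/2

By the ratio test, |a_{n+1}/a_n| = [(n³ + 2n + 3)/((n+1)³ + 2(n+1) + 3)] · 4/11 → 4/11.
Successive powers of (x − 9) differ by 2, so the series converges when |x − 9|² · 4/11 < 1, i.e. |x − 9| < √(11/4). So R = √11/2.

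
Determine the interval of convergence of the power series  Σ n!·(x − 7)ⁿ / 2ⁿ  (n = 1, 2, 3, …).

Apply the ratio test: |a_{n+1}| / |a_n| = (n+1) · 1/2, which tends to ∞ as n → ∞.
Since the ratio → ∞, the series diverges for every x ≠ 7, and R = 0.

{7}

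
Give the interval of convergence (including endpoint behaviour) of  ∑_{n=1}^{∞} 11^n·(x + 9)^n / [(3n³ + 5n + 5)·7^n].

Apply the ratio test: |a_{n+1}| / |a_n| = [(3n³ + 5n + 5)/(3(n+1)³ + 5(n+1) + 5)] · 11/7, which tends to 11/7 as n → ∞.
Thus R = 1/(11/7) = 7/11.
Endpoint x = -92/11: absolute convergence follows by limit comparison with Σ 1/n³.
Check x = -106/11: the terms are on the order of 1/n³, so the series converges absolutely by comparison with the p-series (p = 3 > 1).

[-106/11, -92/11]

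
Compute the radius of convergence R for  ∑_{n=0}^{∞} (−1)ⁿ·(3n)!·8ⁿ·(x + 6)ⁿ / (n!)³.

Ratio test: |a_{n+1}/a_n| = (3n+1)·(3n+2)·(3n+3)/(n+1)³ · 8 → 216 as n → ∞.
Thus R = 1/(216) = 1/216.

R = 1/216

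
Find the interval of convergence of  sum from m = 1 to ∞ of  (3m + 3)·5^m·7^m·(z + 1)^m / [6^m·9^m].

(-89/35, 19/35)

The ratio of consecutive coefficients is [(3(m+1) + 3)/(3m + 3)] · 5·7/(6·9) → 35/54.
Hence the series converges for |z + 1| < 1/(35/54) = 54/35, so the radius of convergence is 54/35.
Check z = 19/35: the m-th term does not approach 0; divergence by the term test.
Check z = -89/35: the m-th term does not approach 0; divergence by the term test.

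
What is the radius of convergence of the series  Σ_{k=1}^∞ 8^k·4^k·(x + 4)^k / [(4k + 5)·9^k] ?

Apply the ratio test: |a_{k+1}| / |a_k| = [(4k + 5)/(4(k+1) + 5)] · 8·4/9, which tends to 32/9 as k → ∞.
Convergence for |x + 4| · 32/9 < 1, i.e. |x + 4| < 9/32. So R = 9/32.

R = 9/32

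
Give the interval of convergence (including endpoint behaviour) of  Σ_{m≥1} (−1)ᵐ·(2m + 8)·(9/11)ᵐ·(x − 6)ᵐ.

Ratio test: |a_{m+1}/a_m| = [(2(m+1) + 8)/(2m + 8)] · 9/11 → 9/11 as m → ∞.
Hence the series converges for |x − 6| < 1/(9/11) = 11/9, so the radius of convergence is 11/9.
When x = 65/9, the m-th term does not approach 0; divergence by the term test.
At x = 43/9: the m-th term does not approach 0; divergence by the term test.

(43/9, 65/9)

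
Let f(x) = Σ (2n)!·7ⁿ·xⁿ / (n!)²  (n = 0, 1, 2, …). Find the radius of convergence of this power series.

R = 1/28

By the ratio test, |a_{n+1}/a_n| = (2n+1)·(2n+2)/(n+1)² · 7 → 28.
Convergence for |x| · 28 < 1, i.e. |x| < 1/28. So R = 1/28.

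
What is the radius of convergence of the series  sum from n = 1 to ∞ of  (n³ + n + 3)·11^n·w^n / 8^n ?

Ratio test: |a_{n+1}/a_n| = [((n+1)³ + (n+1) + 3)/(n³ + n + 3)] · 11/8 → 11/8 as n → ∞.
Convergence for |w| · 11/8 < 1, i.e. |w| < 8/11. So R = 8/11.

R = 8/11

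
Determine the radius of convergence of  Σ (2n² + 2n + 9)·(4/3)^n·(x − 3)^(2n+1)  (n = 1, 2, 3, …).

R = √3/2

The ratio of consecutive coefficients is [(2(n+1)² + 2(n+1) + 9)/(2n² + 2n + 9)] · 4/3 → 4/3.
Successive powers of (x − 3) differ by 2, so the series converges when |x − 3|² · 4/3 < 1, i.e. |x − 3| < √(3/4). So R = √3/2.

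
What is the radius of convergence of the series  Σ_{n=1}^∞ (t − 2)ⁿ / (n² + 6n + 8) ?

Apply the ratio test: |a_{n+1}| / |a_n| = (n² + 6n + 8)/((n+1)² + 6(n+1) + 8), which tends to 1 as n → ∞.
Hence R = 1.

R = 1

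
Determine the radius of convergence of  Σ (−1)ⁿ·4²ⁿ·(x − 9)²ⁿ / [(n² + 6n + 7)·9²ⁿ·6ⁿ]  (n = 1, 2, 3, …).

R = 9√6/4

Ratio test: |a_{n+1}/a_n| = [(n² + 6n + 7)/((n+1)² + 6(n+1) + 7)] · 16/(81·6) → 8/243 as n → ∞.
Since the exponent of (x − 9) increases by 2 each term, convergence requires |x − 9|² < 243/8, hence R = 9√6/4.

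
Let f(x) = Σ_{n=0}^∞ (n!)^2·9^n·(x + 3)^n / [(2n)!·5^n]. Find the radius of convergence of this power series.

R = 20/9

The ratio of consecutive coefficients is (n+1)²/[(2n+1)·(2n+2)] · 9/5 → 9/20.
Thus R = 1/(9/20) = 20/9.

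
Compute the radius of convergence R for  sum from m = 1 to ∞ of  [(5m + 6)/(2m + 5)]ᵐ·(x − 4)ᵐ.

Root test: |a_m|^(1/m) = (5m + 6)/(2m + 5) → 5/2.
Thus R = 1/(5/2) = 2/5.

R = 2/5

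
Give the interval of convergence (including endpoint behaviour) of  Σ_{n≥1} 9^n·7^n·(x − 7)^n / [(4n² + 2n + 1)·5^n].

Ratio test: |a_{n+1}/a_n| = [(4n² + 2n + 1)/(4(n+1)² + 2(n+1) + 1)] · 9·7/5 → 63/5 as n → ∞.
Hence the series converges for |x − 7| < 1/(63/5) = 5/63, so the radius of convergence is 5/63.
At x = 446/63: the terms are on the order of 1/n², so the series converges absolutely by comparison with the p-series (p = 2 > 1).
Endpoint x = 436/63: the terms are on the order of 1/n², so the series converges absolutely by comparison with the p-series (p = 2 > 1).

[436/63, 446/63]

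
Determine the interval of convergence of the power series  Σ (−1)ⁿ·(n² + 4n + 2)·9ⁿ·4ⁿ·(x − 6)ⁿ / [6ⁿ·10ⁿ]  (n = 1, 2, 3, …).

Ratio test: |a_{n+1}/a_n| = [((n+1)² + 4(n+1) + 2)/(n² + 4n + 2)] · 9·4/(6·10) → 3/5 as n → ∞.
Convergence for |x − 6| · 3/5 < 1, i.e. |x − 6| < 5/3. So R = 5/3.
When x = 23/3, the n-th term does not approach 0; divergence by the term test.
At x = 13/3: the n-th term does not approach 0; divergence by the term test.

(13/3, 23/3)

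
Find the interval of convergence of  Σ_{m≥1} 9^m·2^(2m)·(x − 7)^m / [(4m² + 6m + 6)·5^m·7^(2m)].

Ratio test: |a_{m+1}/a_m| = [(4m² + 6m + 6)/(4(m+1)² + 6(m+1) + 6)] · 9·4/(5·49) → 36/245 as m → ∞.
Convergence for |x − 7| · 36/245 < 1, i.e. |x − 7| < 245/36. So R = 245/36.
At x = 497/36: the terms are on the order of 1/m², so the series converges absolutely by comparison with the p-series (p = 2 > 1).
At x = 7/36: absolute convergence follows by limit comparison with Σ 1/m².

[7/36, 497/36]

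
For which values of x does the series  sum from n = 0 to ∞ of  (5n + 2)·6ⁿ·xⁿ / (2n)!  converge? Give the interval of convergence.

(−∞, ∞)

Ratio test: |a_{n+1}/a_n| = (5(n+1) + 2)/(5n + 2) · 6 · 1/[(2n+1)·(2n+2)] → 0 as n → ∞.
Since the limit is 0 < 1 for every x, the series converges on all of ℝ and R = ∞.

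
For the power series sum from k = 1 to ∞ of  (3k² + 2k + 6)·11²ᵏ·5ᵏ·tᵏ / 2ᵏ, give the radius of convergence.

R = 2/605

Ratio test: |a_{k+1}/a_k| = [(3(k+1)² + 2(k+1) + 6)/(3k² + 2k + 6)] · 121·5/2 → 605/2 as k → ∞.
Thus R = 1/(605/2) = 2/605.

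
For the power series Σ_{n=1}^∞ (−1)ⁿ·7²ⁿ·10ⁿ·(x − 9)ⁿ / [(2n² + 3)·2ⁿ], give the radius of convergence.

Apply the ratio test: |a_{n+1}| / |a_n| = [(2n² + 3)/(2(n+1)² + 3)] · 49·10/2, which tends to 245 as n → ∞.
The series converges when 245 · |x − 9| < 1, giving R = 1/245.

R = 1/245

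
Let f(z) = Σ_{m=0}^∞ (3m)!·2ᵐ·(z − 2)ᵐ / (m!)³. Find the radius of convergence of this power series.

Apply the ratio test: |a_{m+1}| / |a_m| = (3m+1)·(3m+2)·(3m+3)/(m+1)³ · 2, which tends to 54 as m → ∞.
Hence the series converges for |z − 2| < 1/(54) = 1/54, so the radius of convergence is 1/54.

R = 1/54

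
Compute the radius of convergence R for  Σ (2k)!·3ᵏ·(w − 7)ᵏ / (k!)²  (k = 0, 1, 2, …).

By the ratio test, |a_{k+1}/a_k| = (2k+1)·(2k+2)/(k+1)² · 3 → 12.
The series converges when 12 · |w − 7| < 1, giving R = 1/12.

R = 1/12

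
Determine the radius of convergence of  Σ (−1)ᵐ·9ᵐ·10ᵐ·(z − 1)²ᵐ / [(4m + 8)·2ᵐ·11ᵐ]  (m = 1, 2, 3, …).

R = √55/15

By the ratio test, |a_{m+1}/a_m| = [(4m + 8)/(4(m+1) + 8)] · 9·10/(2·11) → 45/11.
Successive powers of (z − 1) differ by 2, so the series converges when |z − 1|² · 45/11 < 1, i.e. |z − 1| < √(11/45). So R = √55/15.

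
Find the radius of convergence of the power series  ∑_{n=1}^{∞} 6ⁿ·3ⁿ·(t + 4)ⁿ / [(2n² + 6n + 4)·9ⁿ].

The ratio of consecutive coefficients is [(2n² + 6n + 4)/(2(n+1)² + 6(n+1) + 4)] · 6·3/9 → 2.
Convergence for |t + 4| · 2 < 1, i.e. |t + 4| < 1/2. So R = 1/2.

R = 1/2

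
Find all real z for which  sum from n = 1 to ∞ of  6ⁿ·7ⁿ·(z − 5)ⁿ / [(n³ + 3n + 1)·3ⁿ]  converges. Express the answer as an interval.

By the ratio test, |a_{n+1}/a_n| = [(n³ + 3n + 1)/((n+1)³ + 3(n+1) + 1)] · 6·7/3 → 14.
Convergence for |z − 5| · 14 < 1, i.e. |z − 5| < 1/14. So R = 1/14.
Endpoint z = 71/14: the series is dominated by a constant times Σ 1/n³, which converges (p = 3 > 1).
Check z = 69/14: absolute convergence follows by limit comparison with Σ 1/n³.

[69/14, 71/14]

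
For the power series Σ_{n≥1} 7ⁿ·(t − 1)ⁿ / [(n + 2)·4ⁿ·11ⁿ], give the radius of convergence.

R = 44/7

Apply the ratio test: |a_{n+1}| / |a_n| = [(n + 2)/((n+1) + 2)] · 7/(4·11), which tends to 7/44 as n → ∞.
Convergence for |t − 1| · 7/44 < 1, i.e. |t − 1| < 44/7. So R = 44/7.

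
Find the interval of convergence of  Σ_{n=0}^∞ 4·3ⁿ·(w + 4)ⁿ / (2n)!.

(−∞, ∞)

Ratio test: |a_{n+1}/a_n| = 4/4 · 3 · 1/[(2n+1)·(2n+2)] → 0 as n → ∞.
The ratio tends to 0 regardless of w, hence R = ∞.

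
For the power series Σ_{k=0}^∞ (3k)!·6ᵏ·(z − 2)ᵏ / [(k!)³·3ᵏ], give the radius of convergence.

Ratio test: |a_{k+1}/a_k| = (3k+1)·(3k+2)·(3k+3)/(k+1)³ · 6/3 → 54 as k → ∞.
Convergence for |z − 2| · 54 < 1, i.e. |z − 2| < 1/54. So R = 1/54.

R = 1/54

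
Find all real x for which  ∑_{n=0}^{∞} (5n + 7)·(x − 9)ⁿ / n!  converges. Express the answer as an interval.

Apply the ratio test: |a_{n+1}| / |a_n| = (5(n+1) + 7)/(5n + 7) · 1/(n+1), which tends to 0 as n → ∞.
The ratio tends to 0 regardless of x, hence R = ∞.

(−∞, ∞)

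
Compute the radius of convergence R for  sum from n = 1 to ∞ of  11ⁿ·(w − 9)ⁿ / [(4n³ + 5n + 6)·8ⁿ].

The ratio of consecutive coefficients is [(4n³ + 5n + 6)/(4(n+1)³ + 5(n+1) + 6)] · 11/8 → 11/8.
Convergence for |w − 9| · 11/8 < 1, i.e. |w − 9| < 8/11. So R = 8/11.

R = 8/11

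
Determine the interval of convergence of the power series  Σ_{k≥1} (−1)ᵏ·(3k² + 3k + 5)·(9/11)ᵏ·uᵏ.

By the ratio test, |a_{k+1}/a_k| = [(3(k+1)² + 3(k+1) + 5)/(3k² + 3k + 5)] · 9/11 → 9/11.
Thus R = 1/(9/11) = 11/9.
Endpoint u = 11/9: the terms have absolute value of order k², which does not tend to 0, so the series diverges by the divergence test.
At u = -11/9: the k-th term does not approach 0; divergence by the term test.

(-11/9, 11/9)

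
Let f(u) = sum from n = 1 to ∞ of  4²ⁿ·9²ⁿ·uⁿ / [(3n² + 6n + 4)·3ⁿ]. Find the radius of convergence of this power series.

R = 1/432

By the ratio test, |a_{n+1}/a_n| = [(3n² + 6n + 4)/(3(n+1)² + 6(n+1) + 4)] · 16·81/3 → 432.
Hence the series converges for |u| < 1/(432) = 1/432, so the radius of convergence is 1/432.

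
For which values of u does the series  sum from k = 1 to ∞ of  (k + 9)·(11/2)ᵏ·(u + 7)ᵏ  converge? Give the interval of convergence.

The ratio of consecutive coefficients is [((k+1) + 9)/(k + 9)] · 11/2 → 11/2.
Convergence for |u + 7| · 11/2 < 1, i.e. |u + 7| < 2/11. So R = 2/11.
At u = -75/11: the k-th term does not approach 0; divergence by the term test.
Check u = -79/11: the terms have absolute value of order k, which does not tend to 0, so the series diverges by the divergence test.

(-79/11, -75/11)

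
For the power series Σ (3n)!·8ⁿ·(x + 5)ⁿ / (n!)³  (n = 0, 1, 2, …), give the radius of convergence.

R = 1/216

The ratio of consecutive coefficients is (3n+1)·(3n+2)·(3n+3)/(n+1)³ · 8 → 216.
The series converges when 216 · |x + 5| < 1, giving R = 1/216.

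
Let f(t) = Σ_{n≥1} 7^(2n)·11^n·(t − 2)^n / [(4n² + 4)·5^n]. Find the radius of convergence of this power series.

R = 5/539

Apply the ratio test: |a_{n+1}| / |a_n| = [(4n² + 4)/(4(n+1)² + 4)] · 49·11/5, which tends to 539/5 as n → ∞.
Thus R = 1/(539/5) = 5/539.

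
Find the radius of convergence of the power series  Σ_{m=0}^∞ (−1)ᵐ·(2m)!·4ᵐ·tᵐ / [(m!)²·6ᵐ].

R = 3/8

Apply the ratio test: |a_{m+1}| / |a_m| = (2m+1)·(2m+2)/(m+1)² · 4/6, which tends to 8/3 as m → ∞.
Thus R = 1/(8/3) = 3/8.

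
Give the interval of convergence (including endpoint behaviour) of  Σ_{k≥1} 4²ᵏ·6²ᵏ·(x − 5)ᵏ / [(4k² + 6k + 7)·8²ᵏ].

[44/9, 46/9]

Apply the ratio test: |a_{k+1}| / |a_k| = [(4k² + 6k + 7)/(4(k+1)² + 6(k+1) + 7)] · 16·36/64, which tends to 9 as k → ∞.
Convergence for |x − 5| · 9 < 1, i.e. |x − 5| < 1/9. So R = 1/9.
Check x = 46/9: the terms are on the order of 1/k², so the series converges absolutely by comparison with the p-series (p = 2 > 1).
When x = 44/9, the series is dominated by a constant times Σ 1/k², which converges (p = 2 > 1).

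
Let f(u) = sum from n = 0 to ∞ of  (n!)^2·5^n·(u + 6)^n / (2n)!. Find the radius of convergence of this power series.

Apply the ratio test: |a_{n+1}| / |a_n| = (n+1)²/[(2n+1)·(2n+2)] · 5, which tends to 5/4 as n → ∞.
The series converges when 5/4 · |u + 6| < 1, giving R = 4/5.

R = 4/5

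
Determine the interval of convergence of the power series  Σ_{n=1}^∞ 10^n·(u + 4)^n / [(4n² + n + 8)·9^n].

[-49/10, -31/10]

By the ratio test, |a_{n+1}/a_n| = [(4n² + n + 8)/(4(n+1)² + (n+1) + 8)] · 10/9 → 10/9.
Thus R = 1/(10/9) = 9/10.
Endpoint u = -31/10: the terms are on the order of 1/n², so the series converges absolutely by comparison with the p-series (p = 2 > 1).
When u = -49/10, the terms are on the order of 1/n², so the series converges absolutely by comparison with the p-series (p = 2 > 1).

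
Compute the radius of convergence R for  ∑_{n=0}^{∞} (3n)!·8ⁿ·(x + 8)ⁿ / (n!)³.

The ratio of consecutive coefficients is (3n+1)·(3n+2)·(3n+3)/(n+1)³ · 8 → 216.
Hence the series converges for |x + 8| < 1/(216) = 1/216, so the radius of convergence is 1/216.

R = 1/216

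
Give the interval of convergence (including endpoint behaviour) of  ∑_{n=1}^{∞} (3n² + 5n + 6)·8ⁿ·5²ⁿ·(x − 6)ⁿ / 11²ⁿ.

(1079/200, 1321/200)

Ratio test: |a_{n+1}/a_n| = [(3(n+1)² + 5(n+1) + 6)/(3n² + 5n + 6)] · 8·25/121 → 200/121 as n → ∞.
Convergence for |x − 6| · 200/121 < 1, i.e. |x − 6| < 121/200. So R = 121/200.
Endpoint x = 1321/200: the terms do not tend to 0, so the series diverges.
Endpoint x = 1079/200: the terms do not tend to 0, so the series diverges.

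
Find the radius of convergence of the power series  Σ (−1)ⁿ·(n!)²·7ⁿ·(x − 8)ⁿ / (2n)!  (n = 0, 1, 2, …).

Apply the ratio test: |a_{n+1}| / |a_n| = (n+1)²/[(2n+1)·(2n+2)] · 7, which tends to 7/4 as n → ∞.
Hence the series converges for |x − 8| < 1/(7/4) = 4/7, so the radius of convergence is 4/7.

R = 4/7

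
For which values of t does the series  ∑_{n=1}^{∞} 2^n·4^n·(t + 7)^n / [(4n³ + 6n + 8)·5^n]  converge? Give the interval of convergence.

[-61/8, -51/8]

The ratio of consecutive coefficients is [(4n³ + 6n + 8)/(4(n+1)³ + 6(n+1) + 8)] · 2·4/5 → 8/5.
Thus R = 1/(8/5) = 5/8.
When t = -51/8, the series is dominated by a constant times Σ 1/n³, which converges (p = 3 > 1).
When t = -61/8, the terms are on the order of 1/n³, so the series converges absolutely by comparison with the p-series (p = 3 > 1).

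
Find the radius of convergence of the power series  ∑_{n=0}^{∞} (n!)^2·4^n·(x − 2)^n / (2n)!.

Apply the ratio test: |a_{n+1}| / |a_n| = (n+1)²/[(2n+1)·(2n+2)] · 4, which tends to 1 as n → ∞.
Convergence for |x − 2| < 1, so R = 1.

R = 1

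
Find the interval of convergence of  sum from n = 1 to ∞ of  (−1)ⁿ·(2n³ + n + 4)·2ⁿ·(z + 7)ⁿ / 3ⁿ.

(-17/2, -11/2)

The ratio of consecutive coefficients is [(2(n+1)³ + (n+1) + 4)/(2n³ + n + 4)] · 2/3 → 2/3.
Hence the series converges for |z + 7| < 1/(2/3) = 3/2, so the radius of convergence is 3/2.
When z = -11/2, the n-th term does not approach 0; divergence by the term test.
When z = -17/2, the terms have absolute value of order n³, which does not tend to 0, so the series diverges by the divergence test.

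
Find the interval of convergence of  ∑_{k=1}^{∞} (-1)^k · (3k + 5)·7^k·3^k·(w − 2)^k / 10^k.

Apply the ratio test: |a_{k+1}| / |a_k| = [(3(k+1) + 5)/(3k + 5)] · 7·3/10, which tends to 21/10 as k → ∞.
Convergence for |w − 2| · 21/10 < 1, i.e. |w − 2| < 10/21. So R = 10/21.
Endpoint w = 52/21: the k-th term does not approach 0; divergence by the term test.
Check w = 32/21: the terms have absolute value of order k, which does not tend to 0, so the series diverges by the divergence test.

(32/21, 52/21)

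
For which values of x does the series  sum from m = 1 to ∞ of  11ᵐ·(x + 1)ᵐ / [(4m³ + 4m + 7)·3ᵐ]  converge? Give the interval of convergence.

Ratio test: |a_{m+1}/a_m| = [(4m³ + 4m + 7)/(4(m+1)³ + 4(m+1) + 7)] · 11/3 → 11/3 as m → ∞.
The series converges when 11/3 · |x + 1| < 1, giving R = 3/11.
Check x = -8/11: the terms are on the order of 1/m³, so the series converges absolutely by comparison with the p-series (p = 3 > 1).
Check x = -14/11: the series is dominated by a constant times Σ 1/m³, which converges (p = 3 > 1).

[-14/11, -8/11]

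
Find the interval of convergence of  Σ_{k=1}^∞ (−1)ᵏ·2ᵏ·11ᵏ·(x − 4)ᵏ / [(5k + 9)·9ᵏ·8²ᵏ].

(-244/11, 332/11]

Ratio test: |a_{k+1}/a_k| = [(5k + 9)/(5(k+1) + 9)] · 2·11/(9·64) → 11/288 as k → ∞.
Convergence for |x − 4| · 11/288 < 1, i.e. |x − 4| < 288/11. So R = 288/11.
When x = 332/11, an alternating series whose terms decrease to 0 in absolute value, so it converges by the Leibniz criterion.
Endpoint x = -244/11: the terms behave like c/k; limit comparison with the harmonic series gives divergence.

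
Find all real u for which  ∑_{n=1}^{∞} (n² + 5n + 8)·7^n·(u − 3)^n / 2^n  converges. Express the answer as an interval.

Apply the ratio test: |a_{n+1}| / |a_n| = [((n+1)² + 5(n+1) + 8)/(n² + 5n + 8)] · 7/2, which tends to 7/2 as n → ∞.
The series converges when 7/2 · |u − 3| < 1, giving R = 2/7.
At u = 23/7: the n-th term does not approach 0; divergence by the term test.
At u = 19/7: the n-th term does not approach 0; divergence by the term test.

(19/7, 23/7)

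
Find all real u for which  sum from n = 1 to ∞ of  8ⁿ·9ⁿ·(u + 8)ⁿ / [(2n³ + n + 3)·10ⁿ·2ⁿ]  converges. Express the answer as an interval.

[-149/18, -139/18]

Ratio test: |a_{n+1}/a_n| = [(2n³ + n + 3)/(2(n+1)³ + (n+1) + 3)] · 8·9/(10·2) → 18/5 as n → ∞.
Thus R = 1/(18/5) = 5/18.
Endpoint u = -139/18: the terms are on the order of 1/n³, so the series converges absolutely by comparison with the p-series (p = 3 > 1).
Check u = -149/18: the series is dominated by a constant times Σ 1/n³, which converges (p = 3 > 1).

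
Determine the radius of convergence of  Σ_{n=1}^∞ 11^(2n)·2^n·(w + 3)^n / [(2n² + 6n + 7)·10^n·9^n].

Ratio test: |a_{n+1}/a_n| = [(2n² + 6n + 7)/(2(n+1)² + 6(n+1) + 7)] · 121·2/(10·9) → 121/45 as n → ∞.
Thus R = 1/(121/45) = 45/121.

R = 45/121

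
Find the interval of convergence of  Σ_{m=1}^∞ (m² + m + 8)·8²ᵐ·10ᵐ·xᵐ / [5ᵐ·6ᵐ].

Ratio test: |a_{m+1}/a_m| = [((m+1)² + (m+1) + 8)/(m² + m + 8)] · 64·10/(5·6) → 64/3 as m → ∞.
Convergence for |x| · 64/3 < 1, i.e. |x| < 3/64. So R = 3/64.
Check x = 3/64: the m-th term does not approach 0; divergence by the term test.
Endpoint x = -3/64: the m-th term does not approach 0; divergence by the term test.

(-3/64, 3/64)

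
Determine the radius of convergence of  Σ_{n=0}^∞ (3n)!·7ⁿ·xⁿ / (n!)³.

R = 1/189

The ratio of consecutive coefficients is (3n+1)·(3n+2)·(3n+3)/(n+1)³ · 7 → 189.
Hence the series converges for |x| < 1/(189) = 1/189, so the radius of convergence is 1/189.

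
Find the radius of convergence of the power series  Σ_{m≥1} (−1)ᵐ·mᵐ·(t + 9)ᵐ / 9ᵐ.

By the Cauchy root test, |a_m|^(1/m) = m/9 → ∞.
The root grows without bound, so R = 0 (convergence only at t = -9).

R = 0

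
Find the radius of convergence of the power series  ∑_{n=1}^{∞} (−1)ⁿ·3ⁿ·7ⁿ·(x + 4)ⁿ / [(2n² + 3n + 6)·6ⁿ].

R = 2/7

Ratio test: |a_{n+1}/a_n| = [(2n² + 3n + 6)/(2(n+1)² + 3(n+1) + 6)] · 3·7/6 → 7/2 as n → ∞.
The series converges when 7/2 · |x + 4| < 1, giving R = 2/7.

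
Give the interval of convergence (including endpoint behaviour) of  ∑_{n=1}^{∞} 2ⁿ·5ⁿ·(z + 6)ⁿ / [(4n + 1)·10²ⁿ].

[-16, 4)

Apply the ratio test: |a_{n+1}| / |a_n| = [(4n + 1)/(4(n+1) + 1)] · 2·5/100, which tends to 1/10 as n → ∞.
Thus R = 1/(1/10) = 10.
At z = 4: the terms are asymptotic to a nonzero constant times 1/n, so the series diverges by limit comparison with Σ 1/n.
When z = -16, an alternating series whose terms decrease to 0 in absolute value, so it converges by the Leibniz criterion.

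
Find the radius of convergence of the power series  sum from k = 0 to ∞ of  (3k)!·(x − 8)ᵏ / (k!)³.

R = 1/27

Ratio test: |a_{k+1}/a_k| = (3k+1)·(3k+2)·(3k+3)/(k+1)³ → 27 as k → ∞.
Thus R = 1/(27) = 1/27.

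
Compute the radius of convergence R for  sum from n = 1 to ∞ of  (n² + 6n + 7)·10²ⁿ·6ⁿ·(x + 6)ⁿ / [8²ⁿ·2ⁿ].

The ratio of consecutive coefficients is [((n+1)² + 6(n+1) + 7)/(n² + 6n + 7)] · 100·6/(64·2) → 75/16.
Thus R = 1/(75/16) = 16/75.

R = 16/75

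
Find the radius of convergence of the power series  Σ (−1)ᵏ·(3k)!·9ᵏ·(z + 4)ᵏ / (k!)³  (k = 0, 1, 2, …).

By the ratio test, |a_{k+1}/a_k| = (3k+1)·(3k+2)·(3k+3)/(k+1)³ · 9 → 243.
Convergence for |z + 4| · 243 < 1, i.e. |z + 4| < 1/243. So R = 1/243.

R = 1/243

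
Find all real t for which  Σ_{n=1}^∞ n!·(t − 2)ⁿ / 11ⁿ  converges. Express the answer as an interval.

Ratio test: |a_{n+1}/a_n| = (n+1) · 1/11 → ∞ as n → ∞.
Since the ratio → ∞, the series diverges for every t ≠ 2, and R = 0.

{2}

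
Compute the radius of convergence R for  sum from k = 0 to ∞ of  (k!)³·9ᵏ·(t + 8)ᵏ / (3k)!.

Apply the ratio test: |a_{k+1}| / |a_k| = (k+1)³/[(3k+1)·(3k+2)·(3k+3)] · 9, which tends to 1/3 as k → ∞.
Thus R = 1/(1/3) = 3.

R = 3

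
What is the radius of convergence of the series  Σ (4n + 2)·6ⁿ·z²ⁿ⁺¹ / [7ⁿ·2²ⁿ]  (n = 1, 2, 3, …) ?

The ratio of consecutive coefficients is [(4(n+1) + 2)/(4n + 2)] · 6/(7·4) → 3/14.
Since the exponent of z increases by 2 each term, convergence requires |z|² < 14/3, hence R = √42/3.

R = √42/3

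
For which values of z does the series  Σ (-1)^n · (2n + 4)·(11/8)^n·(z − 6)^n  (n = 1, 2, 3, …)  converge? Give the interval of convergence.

(58/11, 74/11)

The ratio of consecutive coefficients is [(2(n+1) + 4)/(2n + 4)] · 11/8 → 11/8.
Hence the series converges for |z − 6| < 1/(11/8) = 8/11, so the radius of convergence is 8/11.
Endpoint z = 74/11: the terms do not tend to 0, so the series diverges.
At z = 58/11: the n-th term does not approach 0; divergence by the term test.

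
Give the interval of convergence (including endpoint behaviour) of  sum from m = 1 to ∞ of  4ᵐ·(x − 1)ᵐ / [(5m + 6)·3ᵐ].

[1/4, 7/4)

The ratio of consecutive coefficients is [(5m + 6)/(5(m+1) + 6)] · 4/3 → 4/3.
Thus R = 1/(4/3) = 3/4.
Endpoint x = 7/4: the terms are asymptotic to a nonzero constant times 1/m, so the series diverges by limit comparison with Σ 1/m.
When x = 1/4, convergence follows from the alternating series test (terms decrease monotonically to 0).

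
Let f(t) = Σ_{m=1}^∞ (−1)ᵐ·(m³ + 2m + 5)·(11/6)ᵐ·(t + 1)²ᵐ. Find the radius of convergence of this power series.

Apply the ratio test: |a_{m+1}| / |a_m| = [((m+1)³ + 2(m+1) + 5)/(m³ + 2m + 5)] · 11/6, which tends to 11/6 as m → ∞.
Writing y = (t + 1)², the series in y has radius 6/11, so |t + 1| < √(6/11) and R = √66/11.

R = √66/11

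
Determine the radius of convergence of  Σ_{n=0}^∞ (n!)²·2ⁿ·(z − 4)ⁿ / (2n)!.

Apply the ratio test: |a_{n+1}| / |a_n| = (n+1)²/[(2n+1)·(2n+2)] · 2, which tends to 1/2 as n → ∞.
Thus R = 1/(1/2) = 2.

R = 2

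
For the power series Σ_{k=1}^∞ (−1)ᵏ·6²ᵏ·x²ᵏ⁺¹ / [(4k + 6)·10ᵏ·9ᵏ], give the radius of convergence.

R = √10/2

The ratio of consecutive coefficients is [(4k + 6)/(4(k+1) + 6)] · 36/(10·9) → 2/5.
Writing y = x², the series in y has radius 5/2, so |x| < √(5/2) and R = √10/2.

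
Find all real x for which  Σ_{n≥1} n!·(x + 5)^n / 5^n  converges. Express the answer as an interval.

{-5}

By the ratio test, |a_{n+1}/a_n| = (n+1) · 1/5 → ∞.
The terms grow without bound for any (x + 5) ≠ 0, so R = 0 (convergence only at x = -5).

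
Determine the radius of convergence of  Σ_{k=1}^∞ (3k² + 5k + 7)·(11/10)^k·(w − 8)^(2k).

R = √110/11

By the ratio test, |a_{k+1}/a_k| = [(3(k+1)² + 5(k+1) + 7)/(3k² + 5k + 7)] · 11/10 → 11/10.
Successive powers of (w − 8) differ by 2, so the series converges when |w − 8|² · 11/10 < 1, i.e. |w − 8| < √(10/11). So R = √110/11.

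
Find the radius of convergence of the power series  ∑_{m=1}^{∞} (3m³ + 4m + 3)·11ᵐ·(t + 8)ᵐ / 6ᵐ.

Apply the ratio test: |a_{m+1}| / |a_m| = [(3(m+1)³ + 4(m+1) + 3)/(3m³ + 4m + 3)] · 11/6, which tends to 11/6 as m → ∞.
The series converges when 11/6 · |t + 8| < 1, giving R = 6/11.

R = 6/11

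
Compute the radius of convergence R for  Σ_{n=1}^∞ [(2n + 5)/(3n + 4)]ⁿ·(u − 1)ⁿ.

Applying the root test, |a_n|^(1/n) = (2n + 5)/(3n + 4) → 2/3.
The series converges when 2/3 · |u − 1| < 1, giving R = 3/2.

R = 3/2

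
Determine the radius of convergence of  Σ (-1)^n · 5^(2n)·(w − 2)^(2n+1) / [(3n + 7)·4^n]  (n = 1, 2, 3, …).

The ratio of consecutive coefficients is [(3n + 7)/(3(n+1) + 7)] · 25/4 → 25/4.
Since the exponent of (w − 2) increases by 2 each term, convergence requires |w − 2|² < 4/25, hence R = 2/5.

R = 2/5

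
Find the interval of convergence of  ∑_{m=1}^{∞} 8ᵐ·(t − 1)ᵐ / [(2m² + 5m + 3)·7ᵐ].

By the ratio test, |a_{m+1}/a_m| = [(2m² + 5m + 3)/(2(m+1)² + 5(m+1) + 3)] · 8/7 → 8/7.
Hence the series converges for |t − 1| < 1/(8/7) = 7/8, so the radius of convergence is 7/8.
Endpoint t = 15/8: absolute convergence follows by limit comparison with Σ 1/m².
When t = 1/8, the terms are on the order of 1/m², so the series converges absolutely by comparison with the p-series (p = 2 > 1).

[1/8, 15/8]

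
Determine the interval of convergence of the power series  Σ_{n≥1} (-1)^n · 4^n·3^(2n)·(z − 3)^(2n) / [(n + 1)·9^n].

[5/2, 7/2]

By the ratio test, |a_{n+1}/a_n| = [(n + 1)/((n+1) + 1)] · 4·9/9 → 4.
Successive powers of (z − 3) differ by 2, so the series converges when |z − 3|² · 4 < 1, i.e. |z − 3| < √(1/4) = 1/2. So R = 1/2.
Check z = 7/2: convergence follows from the alternating series test (terms decrease monotonically to 0).
Endpoint z = 5/2: the terms alternate in sign and decrease monotonically to 0 in absolute value (size ~ c/n), so the alternating series test gives convergence.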